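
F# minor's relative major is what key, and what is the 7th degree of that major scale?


Reasoning:
The relative major shares the key signature and is a minor 3rd above the minor tonic
A minor 3rd above F# is A
→ relative major of F# minor is A major
A major scale: A B C# D E F# G#
= A major; 7th degree = G#


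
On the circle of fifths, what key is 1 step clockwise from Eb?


Let's work it out.
Each clockwise step on the circle of fifths moves up a perfect 5th
From Eb: Eb → Bb
= Bb


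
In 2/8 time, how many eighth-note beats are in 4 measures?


Let's work it out.
Time signature 2/8: the bottom number 8 means the eighth note gets one count
The top number 2 means 2 eighth-note beats per measure
Total = 2 × 4 measures
= 8 eighth-note beats


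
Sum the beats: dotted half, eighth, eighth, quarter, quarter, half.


Reasoning:
Beat values:
  dotted half = 3 beats
  eighth = 0.5 beats
  eighth = 0.5 beats
  quarter = 1 beat
  quarter = 1 beat
  half = 2 beats
Sum = 3 + 0.5 + 0.5 + 1 + 1 + 2
= 8 beats


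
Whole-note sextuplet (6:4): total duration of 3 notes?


Working:
Sextuplet: 6 notes occupy the space of 4 whole notes
Space = 4 × 4 = 16 beats
Each sextuplet note = 16 / 6 = 8/3 beats
3 notes = 3 × 8/3 = 8
= 8 beats


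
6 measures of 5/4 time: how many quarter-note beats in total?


Reasoning:
Time signature 5/4: the bottom number 4 means the quarter note gets one count
The top number 5 means 5 quarter-note beats per measure
Total = 5 × 6 measures
= 30 quarter-note beats


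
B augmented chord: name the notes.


Augmented triad = root + major 3rd (4 semitones) + augmented 5th (8 semitones)
A triad on B stacks thirds, so the chord tones use letter names B-D-F
Root: B
Major 3rd above B: D#
Augmented 5th above B: F##
Chord = B D# F##


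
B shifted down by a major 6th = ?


major 6th: 6 letter names, 9 semitones
Letter: B - 5 → D
Pitch: B - 9 semitones, spelled as a D → D
= D


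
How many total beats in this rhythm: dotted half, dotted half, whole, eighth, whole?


Solution.
Beat values:
  dotted half = 3 beats
  dotted half = 3 beats
  whole = 4 beats
  eighth = 0.5 beats
  whole = 4 beats
Sum = 3 + 3 + 4 + 0.5 + 4
= 14.5 beats


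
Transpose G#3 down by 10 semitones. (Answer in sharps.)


Solution.
G#3: chromatic position 8 in octave 3 → absolute = 3×12 + 8 = 44
Transpose down 10: 44 - 10 = 34
34 = 2×12 + 10 → A# in octave 2
Result = A#2


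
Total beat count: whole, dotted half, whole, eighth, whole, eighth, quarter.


Solution.
Beat values:
  whole = 4 beats
  dotted half = 3 beats
  whole = 4 beats
  eighth = 0.5 beats
  whole = 4 beats
  eighth = 0.5 beats
  quarter = 1 beat
Sum = 4 + 3 + 4 + 0.5 + 4 + 0.5 + 1
= 17 beats


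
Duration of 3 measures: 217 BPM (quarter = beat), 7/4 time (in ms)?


Working:
Quarter-note beat duration = 60000 / 217 ms
Beats per measure (7/4) = 7
One measure = 7 × 60000 / 217 = 420000 / 217 ms
3 measures = 3 × 420000 / 217 = 1260000 / 217
= 5806.5 ms


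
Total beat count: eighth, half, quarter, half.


Beat values:
  eighth = 0.5 beats
  half = 2 beats
  quarter = 1 beat
  half = 2 beats
Sum = 0.5 + 2 + 1 + 2
= 5.5 beats


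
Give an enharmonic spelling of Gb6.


Working:
Enharmonic notes sound the same pitch but are spelled with different letter names
Gb and F# name the same pitch class
= F#6


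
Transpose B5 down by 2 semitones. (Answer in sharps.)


B5: chromatic position 11 in octave 5 → absolute = 5×12 + 11 = 71
Transpose down 2: 71 - 2 = 69
69 = 5×12 + 9 → A in octave 5
Result = A5


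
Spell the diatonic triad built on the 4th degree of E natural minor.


E natural minor scale: E F# G A B C D
Diatonic triad on degree 4 stacks scale notes 4, 6, 1: A C E
A→C = 3 semitones; A→E = 7 semitones → minor triad
= A C E (minor)


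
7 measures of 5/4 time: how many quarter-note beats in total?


Solution.
Time signature 5/4: the bottom number 4 means the quarter note gets one count
The top number 5 means 5 quarter-note beats per measure
Total = 5 × 7 measures
= 35 quarter-note beats


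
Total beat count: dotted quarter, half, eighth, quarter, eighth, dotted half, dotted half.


Working:
Beat values:
  dotted quarter = 1.5 beats
  half = 2 beats
  eighth = 0.5 beats
  quarter = 1 beat
  eighth = 0.5 beats
  dotted half = 3 beats
  dotted half = 3 beats
Sum = 1.5 + 2 + 0.5 + 1 + 0.5 + 3 + 3
= 11.5 beats


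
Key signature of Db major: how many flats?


Reasoning:
Flat major keys: C(0), F(1), Bb(2), Eb(3), Ab(4), Db(5), Gb(6), Cb(7)
Db major has 5 flats
Order of flats: Bb Eb Ab Db Gb Cb Fb → first 5: Bb, Eb, Ab, Db, Gb
= 5 flats


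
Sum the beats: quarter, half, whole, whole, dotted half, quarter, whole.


Working:
Beat values:
  quarter = 1 beat
  half = 2 beats
  whole = 4 beats
  whole = 4 beats
  dotted half = 3 beats
  quarter = 1 beat
  whole = 4 beats
Sum = 1 + 2 + 4 + 4 + 3 + 1 + 4
= 19 beats


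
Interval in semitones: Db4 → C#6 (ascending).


Step by step:
Absolute semitone position = octave×12 + chromatic position
Db4: 4×12 + 1 = 49
C#6: 6×12 + 1 = 73
Difference = 73 - 49 = 24
= 24 semitones


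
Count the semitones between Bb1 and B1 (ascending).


Reasoning:
Absolute semitone position = octave×12 + chromatic position
Bb1: 1×12 + 10 = 22
B1: 1×12 + 11 = 23
Difference = 23 - 22 = 1
= 1 semitone


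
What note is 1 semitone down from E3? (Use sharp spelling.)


Let's work it out.
E3: chromatic position 4 in octave 3 → absolute = 3×12 + 4 = 40
Transpose down 1: 40 - 1 = 39
39 = 3×12 + 3 → D# in octave 3
Result = D#3


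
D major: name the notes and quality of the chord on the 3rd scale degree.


D major scale: D E F# G A B C#
Diatonic triad on degree 3 stacks scale notes 3, 5, 7: F# A C#
F#→A = 3 semitones; F#→C# = 7 semitones → minor triad
= F# A C# (minor)


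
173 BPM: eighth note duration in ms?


Working:
One quarter-note beat = 60000 / BPM = 60000 / 173 ms
Eighth note = 1/2 × quarter note
Duration = 1/2 × 60000 / 173 = 30000 / 173
= 173.4 ms


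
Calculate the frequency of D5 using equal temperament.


Let's work it out.
f = 440 × 2^(n/12) where n = semitones from A4
D5: 5 semitones from A4
f = 440 × 2^(5/12)
f = 587.33 Hz


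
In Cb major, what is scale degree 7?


Reasoning:
Major scale pattern: W-W-H-W-W-W-H (2-2-1-2-2-2-1 semitones)
Starting from Cb:
  Cb + 2 semitones → Db
  Db + 2 semitones → Eb
  Eb + 1 semitone → Fb
  Fb + 2 semitones → Gb
  Gb + 2 semitones → Ab
  Ab + 2 semitones → Bb
  Bb + 1 semitone → Cb
Scale: Cb Db Eb Fb Gb Ab Bb
Degree 7 = Bb


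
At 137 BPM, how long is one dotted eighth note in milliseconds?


One quarter-note beat = 60000 / BPM = 60000 / 137 ms
Dotted eighth note = 3/4 × quarter note
Duration = 3/4 × 60000 / 137 = 45000 / 137
= 328.5 ms


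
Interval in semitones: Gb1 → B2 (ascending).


Solution.
Absolute semitone position = octave×12 + chromatic position
Gb1: 1×12 + 6 = 18
B2: 2×12 + 11 = 35
Difference = 35 - 18 = 17
= 17 semitones


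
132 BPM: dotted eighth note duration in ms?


Step by step:
One quarter-note beat = 60000 / BPM = 60000 / 132 ms
Dotted eighth note = 3/4 × quarter note
Duration = 3/4 × 60000 / 132 = 45000 / 132
= 340.9 ms


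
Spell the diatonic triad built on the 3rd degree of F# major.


Solution.
F# major scale: F# G# A# B C# D# E#
Diatonic triad on degree 3 stacks scale notes 3, 5, 7: A# C# E#
A#→C# = 3 semitones; A#→E# = 7 semitones → minor triad
= A# C# E# (minor)


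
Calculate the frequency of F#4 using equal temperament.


Solution.
f = 440 × 2^(n/12) where n = semitones from A4
F#4: -3 semitones from A4
f = 440 × 2^(-3/12)
f = 369.99 Hz


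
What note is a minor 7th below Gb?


Reasoning:
A 7th spans 7 letter names, so from G we land on A
A minor 7th = 10 semitones below Gb
Spell A at that pitch: Ab
= Ab


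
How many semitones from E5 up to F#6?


Solution.
Absolute semitone position = octave×12 + chromatic position
E5: 5×12 + 4 = 64
F#6: 6×12 + 6 = 78
Difference = 78 - 64 = 14
= 14 semitones


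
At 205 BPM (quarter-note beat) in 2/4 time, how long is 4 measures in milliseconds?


Reasoning:
Quarter-note beat duration = 60000 / 205 ms
Beats per measure (2/4) = 2
One measure = 2 × 60000 / 205 = 120000 / 205 ms
4 measures = 4 × 120000 / 205 = 480000 / 205
= 2341.5 ms


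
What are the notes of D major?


Reasoning:
Major scale pattern: W-W-H-W-W-W-H (2-2-1-2-2-2-1 semitones)
Starting from D:
  D + 2 semitones → E
  E + 2 semitones → F#
  F# + 1 semitone → G
  G + 2 semitones → A
  A + 2 semitones → B
  B + 2 semitones → C#
  C# + 1 semitone → D
Scale = D E F# G A B C#


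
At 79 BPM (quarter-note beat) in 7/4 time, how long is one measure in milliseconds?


Let's work it out.
Quarter-note beat duration = 60000 / 79 ms
Beats per measure (7/4) = 7
One measure = 7 × 60000 / 79 = 420000 / 79 ms
= 5316.5 ms


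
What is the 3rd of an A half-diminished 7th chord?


Half-diminished 7th chord = root + minor 3rd + diminished 5th + minor 7th
Seventh chords stack in thirds, so the letter names are A-C-E-G
Root: A
Minor 3rd above A: C
Diminished 5th above A: Eb
Minor 7th above A: G
The 3rd = C


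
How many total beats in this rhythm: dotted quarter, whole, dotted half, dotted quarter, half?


Reasoning:
Beat values:
  dotted quarter = 1.5 beats
  whole = 4 beats
  dotted half = 3 beats
  dotted quarter = 1.5 beats
  half = 2 beats
Sum = 1.5 + 4 + 3 + 1.5 + 2
= 12 beats


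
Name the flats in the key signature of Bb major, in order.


Flat major keys: C(0), F(1), Bb(2), Eb(3), Ab(4), Db(5), Gb(6), Cb(7)
Bb major has 2 flats
Order of flats: Bb Eb Ab Db Gb Cb Fb → first 2: Bb, Eb
= Bb, Eb


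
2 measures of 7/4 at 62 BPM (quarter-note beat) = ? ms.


Reasoning:
Quarter-note beat duration = 60000 / 62 ms
Beats per measure (7/4) = 7
One measure = 7 × 60000 / 62 = 420000 / 62 ms
2 measures = 2 × 420000 / 62 = 840000 / 62
= 13548.4 ms


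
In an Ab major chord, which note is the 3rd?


Working:
Major triad = root + major 3rd (4 semitones) + perfect 5th (7 semitones)
A triad on Ab stacks thirds, so the chord tones use letter names A-C-E
Root: Ab
Major 3rd above Ab: C
Perfect 5th above Ab: Eb
The 3rd = C


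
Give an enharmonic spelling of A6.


Reasoning:
Enharmonic notes sound the same pitch but are spelled with different letter names
A and G## name the same pitch class
= G##6


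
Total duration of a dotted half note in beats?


Let's work it out.
Base half note = 2 beats
Dot 1 adds half the previous value: +1
One dotted half = 2 + 1 = 3
= 3 beats


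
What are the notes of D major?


Working:
Major scale pattern: W-W-H-W-W-W-H (2-2-1-2-2-2-1 semitones)
Starting from D:
  D + 2 semitones → E
  E + 2 semitones → F#
  F# + 1 semitone → G
  G + 2 semitones → A
  A + 2 semitones → B
  B + 2 semitones → C#
  C# + 1 semitone → D
Scale = D E F# G A B C#


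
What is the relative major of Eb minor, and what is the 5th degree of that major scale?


Reasoning:
The relative major shares the key signature and is a minor 3rd above the minor tonic
A minor 3rd above Eb is Gb
→ relative major of Eb minor is Gb major
Gb major scale: Gb Ab Bb Cb Db Eb F
= Gb major; 5th degree = Db


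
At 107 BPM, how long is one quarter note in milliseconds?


One quarter-note beat = 60000 / BPM = 60000 / 107 ms
Duration = 60000 / 107
= 560.7 ms


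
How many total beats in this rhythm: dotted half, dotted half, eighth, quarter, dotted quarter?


Step by step:
Beat values:
  dotted half = 3 beats
  dotted half = 3 beats
  eighth = 0.5 beats
  quarter = 1 beat
  dotted quarter = 1.5 beats
Sum = 3 + 3 + 0.5 + 1 + 1.5
= 9 beats


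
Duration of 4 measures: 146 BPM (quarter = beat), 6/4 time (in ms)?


Step by step:
Quarter-note beat duration = 60000 / 146 ms
Beats per measure (6/4) = 6
One measure = 6 × 60000 / 146 = 360000 / 146 ms
4 measures = 4 × 360000 / 146 = 1440000 / 146
= 9863.0 ms


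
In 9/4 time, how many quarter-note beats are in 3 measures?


Time signature 9/4: the bottom number 4 means the quarter note gets one count
The top number 9 means 9 quarter-note beats per measure
Total = 9 × 3 measures
= 27 quarter-note beats


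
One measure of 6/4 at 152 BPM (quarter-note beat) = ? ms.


Step by step:
Quarter-note beat duration = 60000 / 152 ms
Beats per measure (6/4) = 6
One measure = 6 × 60000 / 152 = 360000 / 152 ms
= 2368.4 ms


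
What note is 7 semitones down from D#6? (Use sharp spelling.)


D#6: chromatic position 3 in octave 6 → absolute = 6×12 + 3 = 75
Transpose down 7: 75 - 7 = 68
68 = 5×12 + 8 → G# in octave 5
Result = G#5


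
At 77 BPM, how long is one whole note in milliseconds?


Let's work it out.
One quarter-note beat = 60000 / BPM = 60000 / 77 ms
Whole note = 4 × quarter note
Duration = 4 × 60000 / 77 = 240000 / 77
= 3116.9 ms


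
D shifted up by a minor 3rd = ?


Solution.
minor 3rd: 3 letter names, 3 semitones
Letter: D + 2 → F
Pitch: D + 3 semitones, spelled as an F → F
= F


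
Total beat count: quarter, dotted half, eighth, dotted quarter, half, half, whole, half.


Let's work it out.
Beat values:
  quarter = 1 beat
  dotted half = 3 beats
  eighth = 0.5 beats
  dotted quarter = 1.5 beats
  half = 2 beats
  half = 2 beats
  whole = 4 beats
  half = 2 beats
Sum = 1 + 3 + 0.5 + 1.5 + 2 + 2 + 4 + 2
= 16 beats


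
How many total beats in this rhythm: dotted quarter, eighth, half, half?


Beat values:
  dotted quarter = 1.5 beats
  eighth = 0.5 beats
  half = 2 beats
  half = 2 beats
Sum = 1.5 + 0.5 + 2 + 2
= 6 beats


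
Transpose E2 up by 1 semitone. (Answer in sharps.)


Reasoning:
E2: chromatic position 4 in octave 2 → absolute = 2×12 + 4 = 28
Transpose up 1: 28 + 1 = 29
29 = 2×12 + 5 → F in octave 2
Result = F2


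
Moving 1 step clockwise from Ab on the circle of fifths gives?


Working:
Each clockwise step on the circle of fifths moves up a perfect 5th
From Ab: Ab → Eb
= Eb


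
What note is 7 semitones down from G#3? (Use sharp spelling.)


Let's work it out.
G#3: chromatic position 8 in octave 3 → absolute = 3×12 + 8 = 44
Transpose down 7: 44 - 7 = 37
37 = 3×12 + 1 → C# in octave 3
Result = C#3


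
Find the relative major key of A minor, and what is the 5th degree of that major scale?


Working:
The relative major shares the key signature and is a minor 3rd above the minor tonic
A minor 3rd above A is C
→ relative major of A minor is C major
C major scale: C D E F G A B
= C major; 5th degree = G


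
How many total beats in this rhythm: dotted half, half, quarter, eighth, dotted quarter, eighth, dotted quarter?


Working:
Beat values:
  dotted half = 3 beats
  half = 2 beats
  quarter = 1 beat
  eighth = 0.5 beats
  dotted quarter = 1.5 beats
  eighth = 0.5 beats
  dotted quarter = 1.5 beats
Sum = 3 + 2 + 1 + 0.5 + 1.5 + 0.5 + 1.5
= 10 beats


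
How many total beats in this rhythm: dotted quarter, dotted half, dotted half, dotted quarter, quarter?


Beat values:
  dotted quarter = 1.5 beats
  dotted half = 3 beats
  dotted half = 3 beats
  dotted quarter = 1.5 beats
  quarter = 1 beat
Sum = 1.5 + 3 + 3 + 1.5 + 1
= 10 beats


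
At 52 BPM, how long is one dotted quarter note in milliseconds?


Let's work it out.
One quarter-note beat = 60000 / BPM = 60000 / 52 ms
Dotted quarter note = 3/2 × quarter note
Duration = 3/2 × 60000 / 52 = 90000 / 52
= 1730.8 ms


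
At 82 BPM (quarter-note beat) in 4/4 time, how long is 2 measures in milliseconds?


Quarter-note beat duration = 60000 / 82 ms
Beats per measure (4/4) = 4
One measure = 4 × 60000 / 82 = 240000 / 82 ms
2 measures = 2 × 240000 / 82 = 480000 / 82
= 5853.7 ms


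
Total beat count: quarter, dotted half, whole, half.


Beat values:
  quarter = 1 beat
  dotted half = 3 beats
  whole = 4 beats
  half = 2 beats
Sum = 1 + 3 + 4 + 2
= 10 beats


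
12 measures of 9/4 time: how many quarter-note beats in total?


Reasoning:
Time signature 9/4: the bottom number 4 means the quarter note gets one count
The top number 9 means 9 quarter-note beats per measure
Total = 9 × 12 measures
= 108 quarter-note beats


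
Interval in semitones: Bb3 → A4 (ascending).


Reasoning:
Absolute semitone position = octave×12 + chromatic position
Bb3: 3×12 + 10 = 46
A4: 4×12 + 9 = 57
Difference = 57 - 46 = 11
= 11 semitones


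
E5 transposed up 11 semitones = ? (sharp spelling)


Reasoning:
E5: chromatic position 4 in octave 5 → absolute = 5×12 + 4 = 64
Transpose up 11: 64 + 11 = 75
75 = 6×12 + 3 → D# in octave 6
Result = D#6


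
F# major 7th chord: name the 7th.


Major 7th chord = root + major 3rd + perfect 5th + major 7th
Seventh chords stack in thirds, so the letter names are F-A-C-E
Root: F#
Major 3rd above F#: A#
Perfect 5th above F#: C#
Major 7th above F#: E#
The 7th = E#


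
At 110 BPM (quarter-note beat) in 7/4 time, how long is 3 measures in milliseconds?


Working:
Quarter-note beat duration = 60000 / 110 ms
Beats per measure (7/4) = 7
One measure = 7 × 60000 / 110 = 420000 / 110 ms
3 measures = 3 × 420000 / 110 = 1260000 / 110
= 11454.5 ms


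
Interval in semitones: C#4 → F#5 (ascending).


Let's work it out.
Absolute semitone position = octave×12 + chromatic position
C#4: 4×12 + 1 = 49
F#5: 5×12 + 6 = 66
Difference = 66 - 49 = 17
= 17 semitones


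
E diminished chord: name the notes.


Step by step:
Diminished triad = root + minor 3rd (3 semitones) + diminished 5th (6 semitones)
A triad on E stacks thirds, so the chord tones use letter names E-G-B
Root: E
Minor 3rd above E: G
Diminished 5th above E: Bb
Chord = E G Bb


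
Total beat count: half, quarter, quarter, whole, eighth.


Let's work it out.
Beat values:
  half = 2 beats
  quarter = 1 beat
  quarter = 1 beat
  whole = 4 beats
  eighth = 0.5 beats
Sum = 2 + 1 + 1 + 4 + 0.5
= 8.5 beats


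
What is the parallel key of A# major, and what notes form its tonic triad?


Parallel keys share the same tonic but differ in mode
A# major → parallel is A# minor
Tonic triad of A# minor = A# C# E#
= A# minor; triad = A# C# E#


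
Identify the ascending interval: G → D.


Reasoning:
Letter names: G → D spans 5 letter names → a 5th
Semitones: G → D = 7 half-steps
A 5th of 7 semitones is a perfect 5th
= perfect 5th


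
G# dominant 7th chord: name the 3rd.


Dominant 7th chord = root + major 3rd + perfect 5th + minor 7th
Seventh chords stack in thirds, so the letter names are G-B-D-F
Root: G#
Major 3rd above G#: B#
Perfect 5th above G#: D#
Minor 7th above G#: F#
The 3rd = B#


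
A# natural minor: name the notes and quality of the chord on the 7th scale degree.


Step by step:
A# natural minor scale: A# B# C# D# E# F# G#
Diatonic triad on degree 7 stacks scale notes 7, 2, 4: G# B# D#
G#→B# = 4 semitones; G#→D# = 7 semitones → major triad
= G# B# D# (major)


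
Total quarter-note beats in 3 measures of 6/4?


Working:
Time signature 6/4: the bottom number 4 means the quarter note gets one count
The top number 6 means 6 quarter-note beats per measure
Total = 6 × 3 measures
= 18 quarter-note beats


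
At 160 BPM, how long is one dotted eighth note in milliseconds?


Working:
One quarter-note beat = 60000 / BPM = 60000 / 160 ms
Dotted eighth note = 3/4 × quarter note
Duration = 3/4 × 60000 / 160 = 45000 / 160
= 281.2 ms


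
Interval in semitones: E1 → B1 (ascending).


Working:
Absolute semitone position = octave×12 + chromatic position
E1: 1×12 + 4 = 16
B1: 1×12 + 11 = 23
Difference = 23 - 16 = 7
= 7 semitones


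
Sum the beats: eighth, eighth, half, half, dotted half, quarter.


Solution.
Beat values:
  eighth = 0.5 beats
  eighth = 0.5 beats
  half = 2 beats
  half = 2 beats
  dotted half = 3 beats
  quarter = 1 beat
Sum = 0.5 + 0.5 + 2 + 2 + 3 + 1
= 9 beats


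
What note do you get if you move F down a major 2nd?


Step by step:
major 2nd: 2 letter names, 2 semitones
Letter: F - 1 → E
Pitch: F - 2 semitones, spelled as an E → Eb
= Eb


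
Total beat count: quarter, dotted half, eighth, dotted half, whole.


Beat values:
  quarter = 1 beat
  dotted half = 3 beats
  eighth = 0.5 beats
  dotted half = 3 beats
  whole = 4 beats
Sum = 1 + 3 + 0.5 + 3 + 4
= 11.5 beats


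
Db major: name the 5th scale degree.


Solution.
Major scale pattern: W-W-H-W-W-W-H (2-2-1-2-2-2-1 semitones)
Starting from Db:
  Db + 2 semitones → Eb
  Eb + 2 semitones → F
  F + 1 semitone → Gb
  Gb + 2 semitones → Ab
  Ab + 2 semitones → Bb
  Bb + 2 semitones → C
  C + 1 semitone → Db
Scale: Db Eb F Gb Ab Bb C
Degree 5 = Ab


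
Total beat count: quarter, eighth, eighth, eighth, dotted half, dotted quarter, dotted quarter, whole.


Solution.
Beat values:
  quarter = 1 beat
  eighth = 0.5 beats
  eighth = 0.5 beats
  eighth = 0.5 beats
  dotted half = 3 beats
  dotted quarter = 1.5 beats
  dotted quarter = 1.5 beats
  whole = 4 beats
Sum = 1 + 0.5 + 0.5 + 0.5 + 3 + 1.5 + 1.5 + 4
= 12.5 beats


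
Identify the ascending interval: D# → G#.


Reasoning:
Letter names: D → G spans 4 letter names → a 4th
Semitones: D# → G# = 5 half-steps
A 4th of 5 semitones is a perfect 4th
= perfect 4th


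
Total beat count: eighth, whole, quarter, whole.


Let's work it out.
Beat values:
  eighth = 0.5 beats
  whole = 4 beats
  quarter = 1 beat
  whole = 4 beats
Sum = 0.5 + 4 + 1 + 4
= 9.5 beats


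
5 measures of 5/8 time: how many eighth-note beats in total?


Step by step:
Time signature 5/8: the bottom number 8 means the eighth note gets one count
The top number 5 means 5 eighth-note beats per measure
Total = 5 × 5 measures
= 25 eighth-note beats


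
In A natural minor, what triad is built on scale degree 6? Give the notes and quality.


A natural minor scale: A B C D E F G
Diatonic triad on degree 6 stacks scale notes 6, 1, 3: F A C
F→A = 4 semitones; F→C = 7 semitones → major triad
= F A C (major)


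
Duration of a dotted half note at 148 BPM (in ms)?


Reasoning:
One quarter-note beat = 60000 / BPM = 60000 / 148 ms
Dotted half note = 3 × quarter note
Duration = 3 × 60000 / 148 = 180000 / 148
= 1216.2 ms


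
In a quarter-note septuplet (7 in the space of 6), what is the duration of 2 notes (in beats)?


Step by step:
Septuplet: 7 notes occupy the space of 6 quarter notes
Space = 6 × 1 = 6 beats
Each septuplet note = 6 / 7 = 6/7 beats
2 notes = 2 × 6/7 = 12/7
= 12/7 beats


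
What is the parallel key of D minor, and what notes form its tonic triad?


Parallel keys share the same tonic but differ in mode
D minor → parallel is D major
Tonic triad of D major = D F# A
= D major; triad = D F# A


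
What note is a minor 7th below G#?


Working:
A 7th spans 7 letter names, so from G we land on A
A minor 7th = 10 semitones below G#
Spell A at that pitch: A#
= A#


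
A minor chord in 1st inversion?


Step by step:
Root position: A C E
1st inversion: move root up an octave
Bass note: C
Notes (bottom to top) = C E A


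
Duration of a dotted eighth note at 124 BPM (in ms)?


Working:
One quarter-note beat = 60000 / BPM = 60000 / 124 ms
Dotted eighth note = 3/4 × quarter note
Duration = 3/4 × 60000 / 124 = 45000 / 124
= 362.9 ms


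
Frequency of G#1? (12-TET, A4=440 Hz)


f = 440 × 2^(n/12) where n = semitones from A4
G#1: -37 semitones from A4
f = 440 × 2^(-37/12)
f = 51.91 Hz


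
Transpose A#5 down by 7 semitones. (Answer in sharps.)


A#5: chromatic position 10 in octave 5 → absolute = 5×12 + 10 = 70
Transpose down 7: 70 - 7 = 63
63 = 5×12 + 3 → D# in octave 5
Result = D#5


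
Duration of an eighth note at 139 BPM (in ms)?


One quarter-note beat = 60000 / BPM = 60000 / 139 ms
Eighth note = 1/2 × quarter note
Duration = 1/2 × 60000 / 139 = 30000 / 139
= 215.8 ms


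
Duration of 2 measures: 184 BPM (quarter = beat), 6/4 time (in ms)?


Step by step:
Quarter-note beat duration = 60000 / 184 ms
Beats per measure (6/4) = 6
One measure = 6 × 60000 / 184 = 360000 / 184 ms
2 measures = 2 × 360000 / 184 = 720000 / 184
= 3913.0 ms


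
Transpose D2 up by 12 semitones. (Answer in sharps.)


D2: chromatic position 2 in octave 2 → absolute = 2×12 + 2 = 26
Transpose up 12: 26 + 12 = 38
38 = 3×12 + 2 → D in octave 3
Result = D3


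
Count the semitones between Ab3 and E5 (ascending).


Absolute semitone position = octave×12 + chromatic position
Ab3: 3×12 + 8 = 44
E5: 5×12 + 4 = 64
Difference = 64 - 44 = 20
= 20 semitones


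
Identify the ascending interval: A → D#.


Let's work it out.
Letter names: A → D spans 4 letter names → a 4th
Semitones: A → D# = 6 half-steps
A 4th of 6 semitones is an augmented 4th
= augmented 4th


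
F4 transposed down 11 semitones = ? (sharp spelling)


Working:
F4: chromatic position 5 in octave 4 → absolute = 4×12 + 5 = 53
Transpose down 11: 53 - 11 = 42
42 = 3×12 + 6 → F# in octave 3
Result = F#3


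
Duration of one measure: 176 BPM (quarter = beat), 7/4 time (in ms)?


Let's work it out.
Quarter-note beat duration = 60000 / 176 ms
Beats per measure (7/4) = 7
One measure = 7 × 60000 / 176 = 420000 / 176 ms
= 2386.4 ms


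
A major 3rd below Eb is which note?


Let's work it out.
A 3rd spans 3 letter names, so from E we land on C
A major 3rd = 4 semitones below Eb
Spell C at that pitch: Cb
= Cb


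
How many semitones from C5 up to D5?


Working:
Absolute semitone position = octave×12 + chromatic position
C5: 5×12 + 0 = 60
D5: 5×12 + 2 = 62
Difference = 62 - 60 = 2
= 2 semitones


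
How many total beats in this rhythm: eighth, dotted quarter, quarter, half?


Beat values:
  eighth = 0.5 beats
  dotted quarter = 1.5 beats
  quarter = 1 beat
  half = 2 beats
Sum = 0.5 + 1.5 + 1 + 2
= 5 beats


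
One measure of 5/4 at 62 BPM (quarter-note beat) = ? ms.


Let's work it out.
Quarter-note beat duration = 60000 / 62 ms
Beats per measure (5/4) = 5
One measure = 5 × 60000 / 62 = 300000 / 62 ms
= 4838.7 ms


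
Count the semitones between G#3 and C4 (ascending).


Absolute semitone position = octave×12 + chromatic position
G#3: 3×12 + 8 = 44
C4: 4×12 + 0 = 48
Difference = 48 - 44 = 4
= 4 semitones


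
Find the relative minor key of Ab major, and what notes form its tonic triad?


Let's work it out.
The relative minor shares the major's key signature and starts on its 6th degree
6th degree = a major 6th above the tonic; a major 6th above Ab is F
→ relative minor of Ab major is F minor
Tonic triad of F minor = root + minor 3rd + perfect 5th = F Ab C
= F minor; triad = F Ab C


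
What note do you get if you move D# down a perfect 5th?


perfect 5th: 5 letter names, 7 semitones
Letter: D - 4 → G
Pitch: D# - 7 semitones, spelled as a G → G#
= G#


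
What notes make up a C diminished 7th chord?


Solution.
Diminished 7th chord = root + minor 3rd + diminished 5th + diminished 7th
Seventh chords stack in thirds, so the letter names are C-E-G-B
Root: C
Minor 3rd above C: Eb
Diminished 5th above C: Gb
Diminished 7th above C: Bbb
Chord = C Eb Gb Bbb


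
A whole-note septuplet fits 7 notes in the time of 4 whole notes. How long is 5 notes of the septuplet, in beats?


Septuplet: 7 notes occupy the space of 4 whole notes
Space = 4 × 4 = 16 beats
Each septuplet note = 16 / 7 = 16/7 beats
5 notes = 5 × 16/7 = 80/7
= 80/7 beats


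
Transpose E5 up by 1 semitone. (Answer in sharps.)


Working:
E5: chromatic position 4 in octave 5 → absolute = 5×12 + 4 = 64
Transpose up 1: 64 + 1 = 65
65 = 5×12 + 5 → F in octave 5
Result = F5


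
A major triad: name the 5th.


Reasoning:
Major triad = root + major 3rd (4 semitones) + perfect 5th (7 semitones)
A triad on A stacks thirds, so the chord tones use letter names A-C-E
Root: A
Major 3rd above A: C#
Perfect 5th above A: E
The 5th = E


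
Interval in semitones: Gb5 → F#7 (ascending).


Reasoning:
Absolute semitone position = octave×12 + chromatic position
Gb5: 5×12 + 6 = 66
F#7: 7×12 + 6 = 90
Difference = 90 - 66 = 24
= 24 semitones


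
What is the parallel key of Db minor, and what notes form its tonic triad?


Let's work it out.
Parallel keys share the same tonic but differ in mode
Db minor → parallel is Db major
Tonic triad of Db major = Db F Ab
= Db major; triad = Db F Ab


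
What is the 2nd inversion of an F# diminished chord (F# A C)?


Root position: F# A C
2nd inversion: move root and 3rd up an octave
Bass note: C
Notes (bottom to top) = C F# A


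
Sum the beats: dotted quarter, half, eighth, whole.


Reasoning:
Beat values:
  dotted quarter = 1.5 beats
  half = 2 beats
  eighth = 0.5 beats
  whole = 4 beats
Sum = 1.5 + 2 + 0.5 + 4
= 8 beats


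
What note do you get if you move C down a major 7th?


Step by step:
major 7th: 7 letter names, 11 semitones
Letter: C - 6 → D
Pitch: C - 11 semitones, spelled as a D → Db
= Db


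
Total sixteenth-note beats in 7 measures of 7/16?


Time signature 7/16: the bottom number 16 means the sixteenth note gets one count
The top number 7 means 7 sixteenth-note beats per measure
Total = 7 × 7 measures
= 49 sixteenth-note beats


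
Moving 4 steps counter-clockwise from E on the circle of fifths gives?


Each counter-clockwise step moves down a perfect 5th (= up a perfect 4th)
From E: E → A → D → G → C
= C


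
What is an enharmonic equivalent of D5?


Reasoning:
Enharmonic notes sound the same pitch but are spelled with different letter names
D and Ebb name the same pitch class
= Ebb5


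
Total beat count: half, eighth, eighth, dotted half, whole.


Reasoning:
Beat values:
  half = 2 beats
  eighth = 0.5 beats
  eighth = 0.5 beats
  dotted half = 3 beats
  whole = 4 beats
Sum = 2 + 0.5 + 0.5 + 3 + 4
= 10 beats


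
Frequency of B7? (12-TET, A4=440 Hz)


f = 440 × 2^(n/12) where n = semitones from A4
B7: 38 semitones from A4
f = 440 × 2^(38/12)
f = 3951.07 Hz


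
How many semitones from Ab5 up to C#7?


Step by step:
Absolute semitone position = octave×12 + chromatic position
Ab5: 5×12 + 8 = 68
C#7: 7×12 + 1 = 85
Difference = 85 - 68 = 17
= 17 semitones


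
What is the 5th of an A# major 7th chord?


Step by step:
Major 7th chord = root + major 3rd + perfect 5th + major 7th
Seventh chords stack in thirds, so the letter names are A-C-E-G
Root: A#
Major 3rd above A#: C##
Perfect 5th above A#: E#
Major 7th above A#: G##
The 5th = E#


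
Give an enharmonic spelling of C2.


Enharmonic notes sound the same pitch but are spelled with different letter names
C and B# name the same pitch class
Octave numbers change at C, so C2 = B#1
= B#1


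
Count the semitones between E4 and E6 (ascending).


Reasoning:
Absolute semitone position = octave×12 + chromatic position
E4: 4×12 + 4 = 52
E6: 6×12 + 4 = 76
Difference = 76 - 52 = 24
= 24 semitones


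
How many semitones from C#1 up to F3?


Working:
Absolute semitone position = octave×12 + chromatic position
C#1: 1×12 + 1 = 13
F3: 3×12 + 5 = 41
Difference = 41 - 13 = 28
= 28 semitones


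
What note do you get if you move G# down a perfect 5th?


Working:
perfect 5th: 5 letter names, 7 semitones
Letter: G - 4 → C
Pitch: G# - 7 semitones, spelled as a C → C#
= C#


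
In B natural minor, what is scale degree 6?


Natural minor scale pattern: W-H-W-W-H-W-W (2-1-2-2-1-2-2 semitones)
Starting from B:
  B + 2 semitones → C#
  C# + 1 semitone → D
  D + 2 semitones → E
  E + 2 semitones → F#
  F# + 1 semitone → G
  G + 2 semitones → A
  A + 2 semitones → B
Scale: B C# D E F# G A
Degree 6 = G


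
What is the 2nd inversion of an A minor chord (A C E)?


Let's work it out.
Root position: A C E
2nd inversion: move root and 3rd up an octave
Bass note: E
Notes (bottom to top) = E A C


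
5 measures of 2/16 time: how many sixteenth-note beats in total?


Let's work it out.
Time signature 2/16: the bottom number 16 means the sixteenth note gets one count
The top number 2 means 2 sixteenth-note beats per measure
Total = 2 × 5 measures
= 10 sixteenth-note beats


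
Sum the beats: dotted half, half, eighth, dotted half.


Beat values:
  dotted half = 3 beats
  half = 2 beats
  eighth = 0.5 beats
  dotted half = 3 beats
Sum = 3 + 2 + 0.5 + 3
= 8.5 beats


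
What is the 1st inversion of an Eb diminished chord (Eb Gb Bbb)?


Reasoning:
Root position: Eb Gb Bbb
1st inversion: move root up an octave
Bass note: Gb
Notes (bottom to top) = Gb Bbb Eb


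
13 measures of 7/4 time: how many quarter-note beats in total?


Time signature 7/4: the bottom number 4 means the quarter note gets one count
The top number 7 means 7 quarter-note beats per measure
Total = 7 × 13 measures
= 91 quarter-note beats


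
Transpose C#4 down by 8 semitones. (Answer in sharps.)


Reasoning:
C#4: chromatic position 1 in octave 4 → absolute = 4×12 + 1 = 49
Transpose down 8: 49 - 8 = 41
41 = 3×12 + 5 → F in octave 3
Result = F3


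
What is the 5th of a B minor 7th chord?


Working:
Minor 7th chord = root + minor 3rd + perfect 5th + minor 7th
Seventh chords stack in thirds, so the letter names are B-D-F-A
Root: B
Minor 3rd above B: D
Perfect 5th above B: F#
Minor 7th above B: A
The 5th = F#


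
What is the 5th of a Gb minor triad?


Solution.
Minor triad = root + minor 3rd (3 semitones) + perfect 5th (7 semitones)
A triad on Gb stacks thirds, so the chord tones use letter names G-B-D
Root: Gb
Minor 3rd above Gb: Bbb
Perfect 5th above Gb: Db
The 5th = Db


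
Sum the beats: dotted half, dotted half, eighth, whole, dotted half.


Let's work it out.
Beat values:
  dotted half = 3 beats
  dotted half = 3 beats
  eighth = 0.5 beats
  whole = 4 beats
  dotted half = 3 beats
Sum = 3 + 3 + 0.5 + 4 + 3
= 13.5 beats


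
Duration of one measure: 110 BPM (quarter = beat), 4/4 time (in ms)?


Step by step:
Quarter-note beat duration = 60000 / 110 ms
Beats per measure (4/4) = 4
One measure = 4 × 60000 / 110 = 240000 / 110 ms
= 2181.8 ms


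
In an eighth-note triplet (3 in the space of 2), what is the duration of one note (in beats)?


Triplet: 3 notes occupy the space of 2 eighth notes
Space = 2 × 1/2 = 1 beat
Each triplet note = 1 / 3 = 1/3 beats
= 1/3 beats


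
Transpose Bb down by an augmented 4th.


Solution.
augmented 4th: 4 letter names, 6 semitones
Letter: B - 3 → F
Pitch: Bb - 6 semitones, spelled as an F → Fb
= Fb


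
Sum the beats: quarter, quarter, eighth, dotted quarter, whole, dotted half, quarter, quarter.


Solution.
Beat values:
  quarter = 1 beat
  quarter = 1 beat
  eighth = 0.5 beats
  dotted quarter = 1.5 beats
  whole = 4 beats
  dotted half = 3 beats
  quarter = 1 beat
  quarter = 1 beat
Sum = 1 + 1 + 0.5 + 1.5 + 4 + 3 + 1 + 1
= 13 beats


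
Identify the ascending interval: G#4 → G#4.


Reasoning:
Letter names: G → G spans 1 letter name → a unison
Semitones: G#4 → G#4 = 0 half-steps
A unison of 0 semitones is a perfect unison
= perfect unison


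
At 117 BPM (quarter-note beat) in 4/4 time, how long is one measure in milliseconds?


Solution.
Quarter-note beat duration = 60000 / 117 ms
Beats per measure (4/4) = 4
One measure = 4 × 60000 / 117 = 240000 / 117 ms
= 2051.3 ms


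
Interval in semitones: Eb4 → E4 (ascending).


Step by step:
Absolute semitone position = octave×12 + chromatic position
Eb4: 4×12 + 3 = 51
E4: 4×12 + 4 = 52
Difference = 52 - 51 = 1
= 1 semitone


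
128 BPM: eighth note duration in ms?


One quarter-note beat = 60000 / BPM = 60000 / 128 ms
Eighth note = 1/2 × quarter note
Duration = 1/2 × 60000 / 128 = 30000 / 128
= 234.4 ms


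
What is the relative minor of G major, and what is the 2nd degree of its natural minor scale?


Step by step:
The relative minor shares the major's key signature and starts on its 6th degree
6th degree = a major 6th above the tonic; a major 6th above G is E
→ relative minor of G major is E minor
E natural minor scale: E F# G A B C D
= E minor; 2nd degree = F#


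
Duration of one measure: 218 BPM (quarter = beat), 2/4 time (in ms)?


Quarter-note beat duration = 60000 / 218 ms
Beats per measure (2/4) = 2
One measure = 2 × 60000 / 218 = 120000 / 218 ms
= 550.5 ms


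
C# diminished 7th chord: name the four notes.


Solution.
Diminished 7th chord = root + minor 3rd + diminished 5th + diminished 7th
Seventh chords stack in thirds, so the letter names are C-E-G-B
Root: C#
Minor 3rd above C#: E
Diminished 5th above C#: G
Diminished 7th above C#: Bb
Chord = C# E G Bb


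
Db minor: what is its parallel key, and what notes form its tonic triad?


Parallel keys share the same tonic but differ in mode
Db minor → parallel is Db major
Tonic triad of Db major = Db F Ab
= Db major; triad = Db F Ab


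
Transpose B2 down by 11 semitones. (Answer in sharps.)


Reasoning:
B2: chromatic position 11 in octave 2 → absolute = 2×12 + 11 = 35
Transpose down 11: 35 - 11 = 24
24 = 2×12 + 0 → C in octave 2
Result = C2


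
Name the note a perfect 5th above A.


Step by step:
A 5th spans 5 letter names, so from A we land on E
A perfect 5th = 7 semitones above A
Spell E at that pitch: E
= E


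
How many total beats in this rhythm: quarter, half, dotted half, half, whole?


Let's work it out.
Beat values:
  quarter = 1 beat
  half = 2 beats
  dotted half = 3 beats
  half = 2 beats
  whole = 4 beats
Sum = 1 + 2 + 3 + 2 + 4
= 12 beats


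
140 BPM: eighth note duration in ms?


Solution.
One quarter-note beat = 60000 / BPM = 60000 / 140 ms
Eighth note = 1/2 × quarter note
Duration = 1/2 × 60000 / 140 = 30000 / 140
= 214.3 ms


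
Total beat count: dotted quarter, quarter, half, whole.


Reasoning:
Beat values:
  dotted quarter = 1.5 beats
  quarter = 1 beat
  half = 2 beats
  whole = 4 beats
Sum = 1.5 + 1 + 2 + 4
= 8.5 beats


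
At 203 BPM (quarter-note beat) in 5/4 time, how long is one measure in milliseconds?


Let's work it out.
Quarter-note beat duration = 60000 / 203 ms
Beats per measure (5/4) = 5
One measure = 5 × 60000 / 203 = 300000 / 203 ms
= 1477.8 ms


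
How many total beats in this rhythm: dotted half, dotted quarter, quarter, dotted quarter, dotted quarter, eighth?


Working:
Beat values:
  dotted half = 3 beats
  dotted quarter = 1.5 beats
  quarter = 1 beat
  dotted quarter = 1.5 beats
  dotted quarter = 1.5 beats
  eighth = 0.5 beats
Sum = 3 + 1.5 + 1 + 1.5 + 1.5 + 0.5
= 9 beats


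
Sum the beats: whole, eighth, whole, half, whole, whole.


Reasoning:
Beat values:
  whole = 4 beats
  eighth = 0.5 beats
  whole = 4 beats
  half = 2 beats
  whole = 4 beats
  whole = 4 beats
Sum = 4 + 0.5 + 4 + 2 + 4 + 4
= 18.5 beats


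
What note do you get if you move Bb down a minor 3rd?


Let's work it out.
minor 3rd: 3 letter names, 3 semitones
Letter: B - 2 → G
Pitch: Bb - 3 semitones, spelled as a G → G
= G


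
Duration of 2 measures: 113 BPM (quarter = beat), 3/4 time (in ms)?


Reasoning:
Quarter-note beat duration = 60000 / 113 ms
Beats per measure (3/4) = 3
One measure = 3 × 60000 / 113 = 180000 / 113 ms
2 measures = 2 × 180000 / 113 = 360000 / 113
= 3185.8 ms


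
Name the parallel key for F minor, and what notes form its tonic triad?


Parallel keys share the same tonic but differ in mode
F minor → parallel is F major
Tonic triad of F major = F A C
= F major; triad = F A C


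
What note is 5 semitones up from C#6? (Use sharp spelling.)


C#6: chromatic position 1 in octave 6 → absolute = 6×12 + 1 = 73
Transpose up 5: 73 + 5 = 78
78 = 6×12 + 6 → F# in octave 6
Result = F#6


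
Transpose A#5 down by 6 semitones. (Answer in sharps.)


Let's work it out.
A#5: chromatic position 10 in octave 5 → absolute = 5×12 + 10 = 70
Transpose down 6: 70 - 6 = 64
64 = 5×12 + 4 → E in octave 5
Result = E5
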